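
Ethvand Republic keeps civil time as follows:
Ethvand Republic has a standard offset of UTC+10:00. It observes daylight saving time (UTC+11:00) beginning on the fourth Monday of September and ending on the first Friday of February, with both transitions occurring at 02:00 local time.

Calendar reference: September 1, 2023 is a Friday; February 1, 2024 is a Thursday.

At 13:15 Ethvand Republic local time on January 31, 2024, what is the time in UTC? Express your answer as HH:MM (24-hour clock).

1 September 2023 is a Friday, so the first Monday is September 4 and the fourth is September 25.
1 February 2024 is a Thursday, so the first Friday is February 2.
Daylight saving runs 25 September 2023 – 2 February 2024; January 31, 2024 is inside that window, so Ethvand Republic is at UTC+11:00.
13:15 local − 11h = 02:15 UTC.

02:15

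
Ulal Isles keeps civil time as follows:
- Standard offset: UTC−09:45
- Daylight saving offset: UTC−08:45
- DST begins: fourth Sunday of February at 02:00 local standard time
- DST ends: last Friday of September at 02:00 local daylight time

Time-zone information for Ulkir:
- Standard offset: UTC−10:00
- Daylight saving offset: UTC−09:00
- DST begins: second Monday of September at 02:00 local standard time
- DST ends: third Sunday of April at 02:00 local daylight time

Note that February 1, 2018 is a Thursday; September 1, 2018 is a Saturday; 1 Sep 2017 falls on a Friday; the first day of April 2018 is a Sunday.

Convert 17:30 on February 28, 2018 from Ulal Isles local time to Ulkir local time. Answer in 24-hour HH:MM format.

1 February 2018 is a Thursday, so the first Sunday is February 4 and the fourth is February 25.
1 September 2018 is a Saturday, so Fridays fall on 7, 14, 21, 28; the last is September 28.
February 28, 2018 lies within the daylight-saving period (25 February – 28 September), so Ulal Isles is on daylight time, UTC−08:45.
17:30 Ulal Isles + 8h45m = 02:15 UTC (rolling into the next day, 1 March 2018).
1 September 2017 is a Friday, so the first Monday is September 4 and the second is September 11.
1 April 2018 is a Sunday, so the first Sunday is April 1 and the third is April 15.
At the standard offset (UTC−10:00), 02:15 UTC − 10h = 16:15 Ulkir standard time (rolling into the previous day, 28 February 2018).
The standard-time date in Ulkir, February 28, 2018, lies within the daylight-saving period (11 September 2017 – 15 April 2018), so Ulkir is on daylight time, UTC−09:00.
02:15 UTC − 9h = 17:15 Ulkir (rolling into the previous day, 28 February 2018).

17:15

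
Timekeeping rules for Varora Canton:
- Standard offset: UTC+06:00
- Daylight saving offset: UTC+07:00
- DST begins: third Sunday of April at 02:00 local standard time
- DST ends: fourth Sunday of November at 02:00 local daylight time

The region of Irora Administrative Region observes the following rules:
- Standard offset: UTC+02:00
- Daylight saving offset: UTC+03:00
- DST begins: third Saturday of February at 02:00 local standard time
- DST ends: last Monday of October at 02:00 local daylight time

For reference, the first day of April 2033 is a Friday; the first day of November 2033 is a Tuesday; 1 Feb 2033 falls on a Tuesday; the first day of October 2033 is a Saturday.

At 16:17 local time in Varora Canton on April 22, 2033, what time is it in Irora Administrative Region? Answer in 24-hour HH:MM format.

12:17

1 April 2033 is a Friday, so the first Sunday is April 3 and the third is April 17.
1 November 2033 is a Tuesday, so the first Sunday is November 6 and the fourth is November 27.
Daylight saving runs 17 April – 27 November; April 22, 2033 is inside that window, so Varora Canton is at UTC+07:00.
16:17 Varora Canton − 7h = 09:17 UTC.
1 February 2033 is a Tuesday, so the first Saturday is February 5 and the third is February 19.
1 October 2033 is a Saturday, so Mondays fall on 3, 10, 17, 24, 31; the last is October 31.
At the standard offset (UTC+02:00), 09:17 UTC + 2h = 11:17 Irora Administrative Region standard time.
Daylight saving runs 19 February – 31 October; the standard-time date in Irora Administrative Region, April 22, 2033, is inside that window, so Irora Administrative Region is at UTC+03:00.
09:17 UTC + 3h = 12:17 Irora Administrative Region.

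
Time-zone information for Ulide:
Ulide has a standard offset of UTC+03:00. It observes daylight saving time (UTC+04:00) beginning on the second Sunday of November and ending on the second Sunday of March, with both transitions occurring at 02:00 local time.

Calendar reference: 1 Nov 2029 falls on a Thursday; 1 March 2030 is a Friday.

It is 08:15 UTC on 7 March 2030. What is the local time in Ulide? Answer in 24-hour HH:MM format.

12:15

1 November 2029 is a Thursday, so the first Sunday is November 4 and the second is November 11.
1 March 2030 is a Friday, so the first Sunday is March 3 and the second is March 10.
At the standard offset (UTC+03:00), 08:15 UTC + 3h = 11:15 Ulide standard time.
Daylight saving runs 11 November 2029 – 10 March 2030; the standard-time date in Ulide, 7 March 2030, is inside that window, so Ulide is at UTC+04:00.
08:15 UTC + 4h = 12:15 local.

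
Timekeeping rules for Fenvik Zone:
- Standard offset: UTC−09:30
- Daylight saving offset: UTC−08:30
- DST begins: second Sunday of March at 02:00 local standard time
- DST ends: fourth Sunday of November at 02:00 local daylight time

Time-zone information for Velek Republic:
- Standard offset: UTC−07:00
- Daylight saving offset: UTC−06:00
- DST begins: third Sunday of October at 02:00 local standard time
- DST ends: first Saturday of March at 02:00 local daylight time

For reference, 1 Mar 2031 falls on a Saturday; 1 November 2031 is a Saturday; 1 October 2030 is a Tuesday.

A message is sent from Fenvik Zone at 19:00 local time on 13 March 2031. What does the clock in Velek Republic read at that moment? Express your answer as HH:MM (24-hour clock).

1 March 2031 is a Saturday, so the first Sunday is March 2 and the second is March 9.
1 November 2031 is a Saturday, so the first Sunday is November 2 and the fourth is November 23.
Daylight saving runs 9 March – 23 November; 13 March 2031 is inside that window, so Fenvik Zone is at UTC−08:30.
19:00 Fenvik Zone + 8h30m = 03:30 UTC (rolling into the next day, 14 March 2031).
1 October 2030 is a Tuesday, so the first Sunday is October 6 and the third is October 20.
1 March 2031 is a Saturday, so the first Saturday is March 1.
At the standard offset (UTC−07:00), 03:30 UTC − 7h = 20:30 Velek Republic standard time (rolling into the previous day, 13 March 2031).
The standard-time date in Velek Republic, 13 March 2031, does not fall between 20 October 2030 and 1 March 2031, so daylight saving is not in effect and Velek Republic is at UTC−07:00.
03:30 UTC − 7h = 20:30 Velek Republic (rolling into the previous day, 13 March 2031).

20:30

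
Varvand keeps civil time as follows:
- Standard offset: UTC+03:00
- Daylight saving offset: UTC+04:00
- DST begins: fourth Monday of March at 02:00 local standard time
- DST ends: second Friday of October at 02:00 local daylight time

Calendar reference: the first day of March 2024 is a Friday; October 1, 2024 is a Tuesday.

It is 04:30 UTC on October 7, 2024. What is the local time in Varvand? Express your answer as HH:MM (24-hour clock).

08:30

1 March 2024 is a Friday, so the first Monday is March 4 and the fourth is March 25.
1 October 2024 is a Tuesday, so the first Friday is October 4 and the second is October 11.
At the standard offset (UTC+03:00), 04:30 UTC + 3h = 07:30 Varvand standard time.
Daylight saving runs 25 March – 11 October; the standard-time date in Varvand, October 7, 2024, is inside that window, so Varvand is at UTC+04:00.
04:30 UTC + 4h = 08:30 local.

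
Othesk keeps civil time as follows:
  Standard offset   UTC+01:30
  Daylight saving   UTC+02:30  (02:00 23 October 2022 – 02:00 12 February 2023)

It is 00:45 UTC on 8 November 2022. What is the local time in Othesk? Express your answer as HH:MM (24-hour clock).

03:15

At the standard offset (UTC+01:30), 00:45 UTC + 1h30m = 02:15 Othesk standard time.
Daylight saving runs 23 October 2022 – 12 February 2023; the standard-time date in Othesk, 8 November 2022, is inside that window, so Othesk is at UTC+02:30.
00:45 UTC + 2h30m = 03:15 local.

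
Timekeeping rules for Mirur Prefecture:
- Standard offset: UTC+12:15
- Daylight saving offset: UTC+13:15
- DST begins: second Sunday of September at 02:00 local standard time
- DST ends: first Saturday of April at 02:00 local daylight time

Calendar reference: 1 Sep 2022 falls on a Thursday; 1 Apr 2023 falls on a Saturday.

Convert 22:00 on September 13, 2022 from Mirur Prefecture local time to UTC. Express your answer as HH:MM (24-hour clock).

08:45

1 September 2022 is a Thursday, so the first Sunday is September 4 and the second is September 11.
1 April 2023 is a Saturday, so the first Saturday is April 1.
September 13, 2022 lies within the daylight-saving period (11 September 2022 – 1 April 2023), so Mirur Prefecture is on daylight time, UTC+13:15.
22:00 local − 13h15m = 08:45 UTC.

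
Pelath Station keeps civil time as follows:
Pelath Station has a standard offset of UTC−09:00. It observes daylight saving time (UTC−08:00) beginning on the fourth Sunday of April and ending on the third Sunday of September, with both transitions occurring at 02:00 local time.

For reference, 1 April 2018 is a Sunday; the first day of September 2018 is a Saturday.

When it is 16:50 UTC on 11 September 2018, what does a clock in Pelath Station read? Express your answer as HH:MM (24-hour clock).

1 April 2018 is a Sunday, so the first Sunday is April 1 and the fourth is April 22.
1 September 2018 is a Saturday, so the first Sunday is September 2 and the third is September 16.
At the standard offset (UTC−09:00), 16:50 UTC − 9h = 07:50 Pelath Station standard time.
The standard-time date in Pelath Station, 11 September 2018, lies within the daylight-saving period (22 April – 16 September), so Pelath Station is on daylight time, UTC−08:00.
16:50 UTC − 8h = 08:50 local.

08:50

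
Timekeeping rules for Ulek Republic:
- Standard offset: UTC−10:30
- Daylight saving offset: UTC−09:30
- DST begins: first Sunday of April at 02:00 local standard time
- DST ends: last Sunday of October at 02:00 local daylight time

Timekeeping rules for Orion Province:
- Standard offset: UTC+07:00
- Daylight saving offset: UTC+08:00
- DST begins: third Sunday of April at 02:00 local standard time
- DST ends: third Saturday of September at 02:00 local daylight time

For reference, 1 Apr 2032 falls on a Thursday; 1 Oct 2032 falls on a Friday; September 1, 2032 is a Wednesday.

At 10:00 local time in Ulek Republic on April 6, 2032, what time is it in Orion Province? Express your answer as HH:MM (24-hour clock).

02:30

1 April 2032 is a Thursday, so the first Sunday is April 4.
1 October 2032 is a Friday, so Sundays fall on 3, 10, 17, 24, 31; the last is October 31.
Daylight saving runs 4 April – 31 October; April 6, 2032 is inside that window, so Ulek Republic is at UTC−09:30.
10:00 Ulek Republic + 9h30m = 19:30 UTC.
1 April 2032 is a Thursday, so the first Sunday is April 4 and the third is April 18.
1 September 2032 is a Wednesday, so the first Saturday is September 4 and the third is September 18.
At the standard offset (UTC+07:00), 19:30 UTC + 7h = 02:30 Orion Province standard time (rolling into the next day, 7 April 2032).
The standard-time date in Orion Province, April 7, 2032, is outside the daylight-saving period (18 April – 18 September), so Orion Province is on standard time, UTC+07:00.
19:30 UTC + 7h = 02:30 Orion Province (rolling into the next day, 7 April 2032).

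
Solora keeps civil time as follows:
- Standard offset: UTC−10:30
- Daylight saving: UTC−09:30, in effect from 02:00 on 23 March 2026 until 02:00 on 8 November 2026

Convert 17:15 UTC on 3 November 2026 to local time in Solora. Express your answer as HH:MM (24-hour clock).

07:45

At the standard offset (UTC−10:30), 17:15 UTC − 10h30m = 06:45 Solora standard time.
The standard-time date in Solora, 3 November 2026, lies within the daylight-saving period (23 March – 8 November), so Solora is on daylight time, UTC−09:30.
17:15 UTC − 9h30m = 07:45 local.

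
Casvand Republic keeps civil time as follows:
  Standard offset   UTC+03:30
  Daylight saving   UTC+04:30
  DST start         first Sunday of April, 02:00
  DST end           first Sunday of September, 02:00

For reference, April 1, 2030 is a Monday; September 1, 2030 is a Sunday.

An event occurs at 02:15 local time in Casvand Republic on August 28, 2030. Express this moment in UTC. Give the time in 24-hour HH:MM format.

21:45

1 April 2030 is a Monday, so the first Sunday is April 7.
1 September 2030 is a Sunday, so the first Sunday is September 1.
August 28, 2030 falls between 7 April and 1 September, so daylight saving is in effect and Casvand Republic is at UTC+04:30.
02:15 local − 4h30m = 21:45 UTC (rolling into the previous day, 27 August 2030).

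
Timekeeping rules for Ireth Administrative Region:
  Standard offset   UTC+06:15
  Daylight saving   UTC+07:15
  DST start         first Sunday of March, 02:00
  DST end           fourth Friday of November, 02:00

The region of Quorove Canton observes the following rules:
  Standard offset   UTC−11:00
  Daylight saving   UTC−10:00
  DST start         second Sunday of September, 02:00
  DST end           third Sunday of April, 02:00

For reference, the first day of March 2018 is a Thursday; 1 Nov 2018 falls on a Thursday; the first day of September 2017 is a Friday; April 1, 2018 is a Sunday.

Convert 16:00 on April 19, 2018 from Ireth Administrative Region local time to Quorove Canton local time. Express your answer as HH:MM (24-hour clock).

1 March 2018 is a Thursday, so the first Sunday is March 4.
1 November 2018 is a Thursday, so the first Friday is November 2 and the fourth is November 23.
April 19, 2018 lies within the daylight-saving period (4 March – 23 November), so Ireth Administrative Region is on daylight time, UTC+07:15.
16:00 Ireth Administrative Region − 7h15m = 08:45 UTC.
1 September 2017 is a Friday, so the first Sunday is September 3 and the second is September 10.
1 April 2018 is a Sunday, so the first Sunday is April 1 and the third is April 15.
At the standard offset (UTC−11:00), 08:45 UTC − 11h = 21:45 Quorove Canton standard time (rolling into the previous day, 18 April 2018).
The standard-time date in Quorove Canton, April 18, 2018, does not fall between 10 September 2017 and 15 April 2018, so daylight saving is not in effect and Quorove Canton is at UTC−11:00.
08:45 UTC − 11h = 21:45 Quorove Canton (rolling into the previous day, 18 April 2018).

21:45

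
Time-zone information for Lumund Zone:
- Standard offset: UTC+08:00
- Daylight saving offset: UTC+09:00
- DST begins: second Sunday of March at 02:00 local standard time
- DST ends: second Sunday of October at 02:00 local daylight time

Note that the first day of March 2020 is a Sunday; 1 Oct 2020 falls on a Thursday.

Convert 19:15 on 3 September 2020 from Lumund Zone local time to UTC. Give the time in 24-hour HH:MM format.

10:15

1 March 2020 is a Sunday, so the first Sunday is March 1 and the second is March 8.
1 October 2020 is a Thursday, so the first Sunday is October 4 and the second is October 11.
3 September 2020 lies within the daylight-saving period (8 March – 11 October), so Lumund Zone is on daylight time, UTC+09:00.
19:15 local − 9h = 10:15 UTC.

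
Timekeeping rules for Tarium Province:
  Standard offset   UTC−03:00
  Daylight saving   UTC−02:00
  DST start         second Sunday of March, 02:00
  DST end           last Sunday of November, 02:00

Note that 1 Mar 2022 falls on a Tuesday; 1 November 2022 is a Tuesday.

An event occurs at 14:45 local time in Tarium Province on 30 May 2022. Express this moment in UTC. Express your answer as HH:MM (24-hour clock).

1 March 2022 is a Tuesday, so the first Sunday is March 6 and the second is March 13.
1 November 2022 is a Tuesday, so Sundays fall on 6, 13, 20, 27; the last is November 27.
30 May 2022 falls between 13 March and 27 November, so daylight saving is in effect and Tarium Province is at UTC−02:00.
14:45 local + 2h = 16:45 UTC.

16:45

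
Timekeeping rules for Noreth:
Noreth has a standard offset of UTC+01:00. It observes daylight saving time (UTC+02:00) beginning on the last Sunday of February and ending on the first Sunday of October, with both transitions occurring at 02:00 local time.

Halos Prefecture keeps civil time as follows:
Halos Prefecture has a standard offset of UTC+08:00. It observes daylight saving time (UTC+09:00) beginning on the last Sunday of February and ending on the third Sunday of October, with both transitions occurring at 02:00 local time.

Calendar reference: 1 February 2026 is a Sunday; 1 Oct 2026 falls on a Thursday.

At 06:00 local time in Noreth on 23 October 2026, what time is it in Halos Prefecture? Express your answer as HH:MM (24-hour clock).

13:00

1 February 2026 is a Sunday, so Sundays fall on 1, 8, 15, 22; the last is February 22.
1 October 2026 is a Thursday, so the first Sunday is October 4.
23 October 2026 does not fall between 22 February and 4 October, so daylight saving is not in effect and Noreth is at UTC+01:00.
06:00 Noreth − 1h = 05:00 UTC.
1 February 2026 is a Sunday, so Sundays fall on 1, 8, 15, 22; the last is February 22.
1 October 2026 is a Thursday, so the first Sunday is October 4 and the third is October 18.
At the standard offset (UTC+08:00), 05:00 UTC + 8h = 13:00 Halos Prefecture standard time.
The standard-time date in Halos Prefecture, 23 October 2026, is outside the daylight-saving period (22 February – 18 October), so Halos Prefecture is on standard time, UTC+08:00.
05:00 UTC + 8h = 13:00 Halos Prefecture.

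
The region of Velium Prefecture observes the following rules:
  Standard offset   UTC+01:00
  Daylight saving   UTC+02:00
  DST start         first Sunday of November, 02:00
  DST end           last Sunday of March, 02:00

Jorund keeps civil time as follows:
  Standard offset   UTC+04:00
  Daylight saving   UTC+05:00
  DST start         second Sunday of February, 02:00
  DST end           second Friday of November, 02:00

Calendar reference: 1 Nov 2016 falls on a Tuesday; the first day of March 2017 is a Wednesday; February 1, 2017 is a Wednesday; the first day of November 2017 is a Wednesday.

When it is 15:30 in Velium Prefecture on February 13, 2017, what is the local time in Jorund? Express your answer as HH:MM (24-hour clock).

18:30

1 November 2016 is a Tuesday, so the first Sunday is November 6.
1 March 2017 is a Wednesday, so Sundays fall on 5, 12, 19, 26; the last is March 26.
Daylight saving runs 6 November 2016 – 26 March 2017; February 13, 2017 is inside that window, so Velium Prefecture is at UTC+02:00.
15:30 Velium Prefecture − 2h = 13:30 UTC.
1 February 2017 is a Wednesday, so the first Sunday is February 5 and the second is February 12.
1 November 2017 is a Wednesday, so the first Friday is November 3 and the second is November 10.
At the standard offset (UTC+04:00), 13:30 UTC + 4h = 17:30 Jorund standard time.
Daylight saving runs 12 February – 10 November; the standard-time date in Jorund, February 13, 2017, is inside that window, so Jorund is at UTC+05:00.
13:30 UTC + 5h = 18:30 Jorund.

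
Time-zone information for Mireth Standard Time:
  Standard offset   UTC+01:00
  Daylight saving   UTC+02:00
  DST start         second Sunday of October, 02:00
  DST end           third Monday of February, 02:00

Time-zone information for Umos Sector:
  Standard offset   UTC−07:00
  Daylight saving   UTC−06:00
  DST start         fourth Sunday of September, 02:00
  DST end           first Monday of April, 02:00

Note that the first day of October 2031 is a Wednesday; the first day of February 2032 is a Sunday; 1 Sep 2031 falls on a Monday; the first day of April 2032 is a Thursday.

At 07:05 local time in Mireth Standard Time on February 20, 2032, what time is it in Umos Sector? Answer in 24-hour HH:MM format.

1 October 2031 is a Wednesday, so the first Sunday is October 5 and the second is October 12.
1 February 2032 is a Sunday, so the first Monday is February 2 and the third is February 16.
February 20, 2032 is outside the daylight-saving period (12 October 2031 – 16 February 2032), so Mireth Standard Time is on standard time, UTC+01:00.
07:05 Mireth Standard Time − 1h = 06:05 UTC.
1 September 2031 is a Monday, so the first Sunday is September 7 and the fourth is September 28.
1 April 2032 is a Thursday, so the first Monday is April 5.
At the standard offset (UTC−07:00), 06:05 UTC − 7h = 23:05 Umos Sector standard time (rolling into the previous day, 19 February 2032).
The standard-time date in Umos Sector, February 19, 2032, falls between 28 September 2031 and 5 April 2032, so daylight saving is in effect and Umos Sector is at UTC−06:00.
06:05 UTC − 6h = 00:05 Umos Sector.

00:05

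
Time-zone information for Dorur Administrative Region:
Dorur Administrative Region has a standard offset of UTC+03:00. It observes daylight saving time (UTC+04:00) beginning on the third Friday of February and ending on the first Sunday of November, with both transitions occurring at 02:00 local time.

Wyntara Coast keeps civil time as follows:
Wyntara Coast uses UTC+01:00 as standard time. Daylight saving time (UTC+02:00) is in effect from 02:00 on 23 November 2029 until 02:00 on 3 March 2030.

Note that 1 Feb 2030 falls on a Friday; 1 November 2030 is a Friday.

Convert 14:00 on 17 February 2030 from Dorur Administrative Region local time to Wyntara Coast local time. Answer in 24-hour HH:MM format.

1 February 2030 is a Friday, so the first Friday is February 1 and the third is February 15.
1 November 2030 is a Friday, so the first Sunday is November 3.
Daylight saving runs 15 February – 3 November; 17 February 2030 is inside that window, so Dorur Administrative Region is at UTC+04:00.
14:00 Dorur Administrative Region − 4h = 10:00 UTC.
At the standard offset (UTC+01:00), 10:00 UTC + 1h = 11:00 Wyntara Coast standard time.
The standard-time date in Wyntara Coast, 17 February 2030, lies within the daylight-saving period (23 November 2029 – 3 March 2030), so Wyntara Coast is on daylight time, UTC+02:00.
10:00 UTC + 2h = 12:00 Wyntara Coast.

12:00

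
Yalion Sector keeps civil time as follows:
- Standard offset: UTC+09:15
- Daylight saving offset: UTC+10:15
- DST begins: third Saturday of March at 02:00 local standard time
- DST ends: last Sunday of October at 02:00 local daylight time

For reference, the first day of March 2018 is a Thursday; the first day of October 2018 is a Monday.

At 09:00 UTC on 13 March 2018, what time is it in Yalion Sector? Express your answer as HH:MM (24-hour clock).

1 March 2018 is a Thursday, so the first Saturday is March 3 and the third is March 17.
1 October 2018 is a Monday, so Sundays fall on 7, 14, 21, 28; the last is October 28.
At the standard offset (UTC+09:15), 09:00 UTC + 9h15m = 18:15 Yalion Sector standard time.
Daylight saving runs 17 March – 28 October; the standard-time date in Yalion Sector, 13 March 2018, is outside that window, so Yalion Sector is on standard time at UTC+09:15.
09:00 UTC + 9h15m = 18:15 local.

18:15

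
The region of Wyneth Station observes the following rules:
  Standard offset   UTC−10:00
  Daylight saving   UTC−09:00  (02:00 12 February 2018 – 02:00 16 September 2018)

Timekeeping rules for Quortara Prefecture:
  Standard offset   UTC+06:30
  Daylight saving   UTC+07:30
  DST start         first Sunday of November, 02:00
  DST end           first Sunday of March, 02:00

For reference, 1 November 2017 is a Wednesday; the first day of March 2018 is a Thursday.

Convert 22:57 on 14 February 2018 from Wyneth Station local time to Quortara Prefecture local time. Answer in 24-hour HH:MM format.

15:27

14 February 2018 lies within the daylight-saving period (12 February – 16 September), so Wyneth Station is on daylight time, UTC−09:00.
22:57 Wyneth Station + 9h = 07:57 UTC (rolling into the next day, 15 February 2018).
1 November 2017 is a Wednesday, so the first Sunday is November 5.
1 March 2018 is a Thursday, so the first Sunday is March 4.
At the standard offset (UTC+06:30), 07:57 UTC + 6h30m = 14:27 Quortara Prefecture standard time.
The standard-time date in Quortara Prefecture, 15 February 2018, falls between 5 November 2017 and 4 March 2018, so daylight saving is in effect and Quortara Prefecture is at UTC+07:30.
07:57 UTC + 7h30m = 15:27 Quortara Prefecture.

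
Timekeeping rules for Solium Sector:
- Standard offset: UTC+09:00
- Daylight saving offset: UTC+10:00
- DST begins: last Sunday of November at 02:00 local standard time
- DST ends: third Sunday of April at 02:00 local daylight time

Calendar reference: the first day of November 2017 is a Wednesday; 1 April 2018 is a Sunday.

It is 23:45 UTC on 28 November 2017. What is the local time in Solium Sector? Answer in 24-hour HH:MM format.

1 November 2017 is a Wednesday, so Sundays fall on 5, 12, 19, 26; the last is November 26.
1 April 2018 is a Sunday, so the first Sunday is April 1 and the third is April 15.
At the standard offset (UTC+09:00), 23:45 UTC + 9h = 08:45 Solium Sector standard time (rolling into the next day, 29 November 2017).
The standard-time date in Solium Sector, 29 November 2017, lies within the daylight-saving period (26 November 2017 – 15 April 2018), so Solium Sector is on daylight time, UTC+10:00.
23:45 UTC + 10h = 09:45 local (rolling into the next day, 29 November 2017).

09:45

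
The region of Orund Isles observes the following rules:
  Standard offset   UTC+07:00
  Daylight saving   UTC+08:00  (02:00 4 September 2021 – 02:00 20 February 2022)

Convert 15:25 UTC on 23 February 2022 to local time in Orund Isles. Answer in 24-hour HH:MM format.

At the standard offset (UTC+07:00), 15:25 UTC + 7h = 22:25 Orund Isles standard time.
The standard-time date in Orund Isles, 23 February 2022, is outside the daylight-saving period (4 September 2021 – 20 February 2022), so Orund Isles is on standard time, UTC+07:00.
15:25 UTC + 7h = 22:25 local.

22:25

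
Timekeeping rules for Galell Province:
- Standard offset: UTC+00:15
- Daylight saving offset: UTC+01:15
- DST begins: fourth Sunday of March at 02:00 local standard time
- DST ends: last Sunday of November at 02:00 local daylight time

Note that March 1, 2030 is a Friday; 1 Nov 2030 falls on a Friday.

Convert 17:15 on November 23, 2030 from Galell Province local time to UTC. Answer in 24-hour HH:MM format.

16:00

1 March 2030 is a Friday, so the first Sunday is March 3 and the fourth is March 24.
1 November 2030 is a Friday, so Sundays fall on 3, 10, 17, 24; the last is November 24.
Daylight saving runs 24 March – 24 November; November 23, 2030 is inside that window, so Galell Province is at UTC+01:15.
17:15 local − 1h15m = 16:00 UTC.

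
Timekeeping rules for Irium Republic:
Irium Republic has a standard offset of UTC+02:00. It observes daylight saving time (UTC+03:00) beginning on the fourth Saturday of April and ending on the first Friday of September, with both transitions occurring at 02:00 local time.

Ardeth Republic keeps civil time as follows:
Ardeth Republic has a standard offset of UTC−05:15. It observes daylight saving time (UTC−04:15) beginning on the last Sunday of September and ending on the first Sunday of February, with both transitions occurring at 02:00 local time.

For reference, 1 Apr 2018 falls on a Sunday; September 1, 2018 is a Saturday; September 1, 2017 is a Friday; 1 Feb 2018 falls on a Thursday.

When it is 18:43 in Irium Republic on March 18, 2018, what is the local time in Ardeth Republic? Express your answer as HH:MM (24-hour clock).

1 April 2018 is a Sunday, so the first Saturday is April 7 and the fourth is April 28.
1 September 2018 is a Saturday, so the first Friday is September 7.
Daylight saving runs 28 April – 7 September; March 18, 2018 is outside that window, so Irium Republic is on standard time at UTC+02:00.
18:43 Irium Republic − 2h = 16:43 UTC.
1 September 2017 is a Friday, so Sundays fall on 3, 10, 17, 24; the last is September 24.
1 February 2018 is a Thursday, so the first Sunday is February 4.
At the standard offset (UTC−05:15), 16:43 UTC − 5h15m = 11:28 Ardeth Republic standard time.
The standard-time date in Ardeth Republic, March 18, 2018, does not fall between 24 September 2017 and 4 February 2018, so daylight saving is not in effect and Ardeth Republic is at UTC−05:15.
16:43 UTC − 5h15m = 11:28 Ardeth Republic.

11:28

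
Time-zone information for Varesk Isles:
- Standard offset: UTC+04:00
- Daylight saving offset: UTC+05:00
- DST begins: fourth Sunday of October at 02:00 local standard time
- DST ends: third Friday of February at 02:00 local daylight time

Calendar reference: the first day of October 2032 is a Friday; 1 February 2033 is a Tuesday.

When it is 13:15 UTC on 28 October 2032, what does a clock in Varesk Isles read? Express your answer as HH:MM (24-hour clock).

1 October 2032 is a Friday, so the first Sunday is October 3 and the fourth is October 24.
1 February 2033 is a Tuesday, so the first Friday is February 4 and the third is February 18.
At the standard offset (UTC+04:00), 13:15 UTC + 4h = 17:15 Varesk Isles standard time.
Daylight saving runs 24 October 2032 – 18 February 2033; the standard-time date in Varesk Isles, 28 October 2032, is inside that window, so Varesk Isles is at UTC+05:00.
13:15 UTC + 5h = 18:15 local.

18:15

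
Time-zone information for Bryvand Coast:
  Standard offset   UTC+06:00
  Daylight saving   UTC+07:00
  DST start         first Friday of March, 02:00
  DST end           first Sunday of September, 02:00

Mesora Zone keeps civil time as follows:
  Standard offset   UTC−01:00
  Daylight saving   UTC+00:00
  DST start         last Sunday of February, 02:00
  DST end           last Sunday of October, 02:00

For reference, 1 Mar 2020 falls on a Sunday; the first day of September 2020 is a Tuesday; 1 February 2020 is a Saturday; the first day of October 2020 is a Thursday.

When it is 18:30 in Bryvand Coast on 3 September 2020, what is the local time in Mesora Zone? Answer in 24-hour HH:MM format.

1 March 2020 is a Sunday, so the first Friday is March 6.
1 September 2020 is a Tuesday, so the first Sunday is September 6.
Daylight saving runs 6 March – 6 September; 3 September 2020 is inside that window, so Bryvand Coast is at UTC+07:00.
18:30 Bryvand Coast − 7h = 11:30 UTC.
1 February 2020 is a Saturday, so Sundays fall on 2, 9, 16, 23; the last is February 23.
1 October 2020 is a Thursday, so Sundays fall on 4, 11, 18, 25; the last is October 25.
At the standard offset (UTC−01:00), 11:30 UTC − 1h = 10:30 Mesora Zone standard time.
The standard-time date in Mesora Zone, 3 September 2020, lies within the daylight-saving period (23 February – 25 October), so Mesora Zone is on daylight time, UTC+00:00.
11:30 UTC + 0h = 11:30 Mesora Zone.

11:30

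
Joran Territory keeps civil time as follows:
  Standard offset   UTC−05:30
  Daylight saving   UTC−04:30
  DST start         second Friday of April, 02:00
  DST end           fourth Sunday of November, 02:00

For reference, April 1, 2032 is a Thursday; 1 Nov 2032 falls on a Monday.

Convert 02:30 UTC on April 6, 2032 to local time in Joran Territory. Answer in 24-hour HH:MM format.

1 April 2032 is a Thursday, so the first Friday is April 2 and the second is April 9.
1 November 2032 is a Monday, so the first Sunday is November 7 and the fourth is November 28.
At the standard offset (UTC−05:30), 02:30 UTC − 5h30m = 21:00 Joran Territory standard time (rolling into the previous day, 5 April 2032).
The standard-time date in Joran Territory, April 5, 2032, is outside the daylight-saving period (9 April – 28 November), so Joran Territory is on standard time, UTC−05:30.
02:30 UTC − 5h30m = 21:00 local (rolling into the previous day, 5 April 2032).

21:00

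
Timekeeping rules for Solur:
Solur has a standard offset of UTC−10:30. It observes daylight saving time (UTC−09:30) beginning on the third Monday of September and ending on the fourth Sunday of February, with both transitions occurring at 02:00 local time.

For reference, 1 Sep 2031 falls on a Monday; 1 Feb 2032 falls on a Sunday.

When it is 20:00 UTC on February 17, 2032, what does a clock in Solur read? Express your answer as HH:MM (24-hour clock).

1 September 2031 is a Monday, so the first Monday is September 1 and the third is September 15.
1 February 2032 is a Sunday, so the first Sunday is February 1 and the fourth is February 22.
At the standard offset (UTC−10:30), 20:00 UTC − 10h30m = 09:30 Solur standard time.
Daylight saving runs 15 September 2031 – 22 February 2032; the standard-time date in Solur, February 17, 2032, is inside that window, so Solur is at UTC−09:30.
20:00 UTC − 9h30m = 10:30 local.

10:30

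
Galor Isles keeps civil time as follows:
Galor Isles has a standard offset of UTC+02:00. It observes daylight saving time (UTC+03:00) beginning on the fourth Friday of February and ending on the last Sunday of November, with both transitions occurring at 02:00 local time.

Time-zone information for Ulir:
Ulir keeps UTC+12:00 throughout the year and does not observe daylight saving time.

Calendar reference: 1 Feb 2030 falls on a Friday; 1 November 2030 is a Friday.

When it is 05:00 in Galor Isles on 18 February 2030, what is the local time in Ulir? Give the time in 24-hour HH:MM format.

1 February 2030 is a Friday, so the first Friday is February 1 and the fourth is February 22.
1 November 2030 is a Friday, so Sundays fall on 3, 10, 17, 24; the last is November 24.
Daylight saving runs 22 February – 24 November; 18 February 2030 is outside that window, so Galor Isles is on standard time at UTC+02:00.
05:00 Galor Isles − 2h = 03:00 UTC.
Ulir stays on UTC+12:00 all year.
03:00 UTC + 12h = 15:00 Ulir.

15:00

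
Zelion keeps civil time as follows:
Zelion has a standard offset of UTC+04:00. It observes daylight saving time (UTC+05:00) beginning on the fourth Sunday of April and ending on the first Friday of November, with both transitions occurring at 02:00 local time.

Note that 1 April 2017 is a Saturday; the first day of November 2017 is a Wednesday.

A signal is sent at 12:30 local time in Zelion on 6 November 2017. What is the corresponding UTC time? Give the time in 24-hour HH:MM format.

08:30

1 April 2017 is a Saturday, so the first Sunday is April 2 and the fourth is April 23.
1 November 2017 is a Wednesday, so the first Friday is November 3.
Daylight saving runs 23 April – 3 November; 6 November 2017 is outside that window, so Zelion is on standard time at UTC+04:00.
12:30 local − 4h = 08:30 UTC.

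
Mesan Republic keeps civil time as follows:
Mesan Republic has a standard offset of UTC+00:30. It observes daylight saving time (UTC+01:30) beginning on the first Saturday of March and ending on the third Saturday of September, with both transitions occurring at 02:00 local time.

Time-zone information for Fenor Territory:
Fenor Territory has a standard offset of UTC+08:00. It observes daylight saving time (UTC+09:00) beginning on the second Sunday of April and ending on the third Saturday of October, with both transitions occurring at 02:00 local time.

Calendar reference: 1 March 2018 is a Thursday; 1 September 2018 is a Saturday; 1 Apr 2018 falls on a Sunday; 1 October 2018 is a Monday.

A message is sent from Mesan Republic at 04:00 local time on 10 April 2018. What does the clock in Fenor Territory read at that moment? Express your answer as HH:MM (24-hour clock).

1 March 2018 is a Thursday, so the first Saturday is March 3.
1 September 2018 is a Saturday, so the first Saturday is September 1 and the third is September 15.
10 April 2018 falls between 3 March and 15 September, so daylight saving is in effect and Mesan Republic is at UTC+01:30.
04:00 Mesan Republic − 1h30m = 02:30 UTC.
1 April 2018 is a Sunday, so the first Sunday is April 1 and the second is April 8.
1 October 2018 is a Monday, so the first Saturday is October 6 and the third is October 20.
At the standard offset (UTC+08:00), 02:30 UTC + 8h = 10:30 Fenor Territory standard time.
Daylight saving runs 8 April – 20 October; the standard-time date in Fenor Territory, 10 April 2018, is inside that window, so Fenor Territory is at UTC+09:00.
02:30 UTC + 9h = 11:30 Fenor Territory.

11:30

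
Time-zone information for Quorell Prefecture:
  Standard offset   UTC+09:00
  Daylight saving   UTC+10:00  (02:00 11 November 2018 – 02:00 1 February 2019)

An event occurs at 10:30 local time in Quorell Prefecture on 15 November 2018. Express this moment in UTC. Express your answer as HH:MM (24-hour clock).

15 November 2018 falls between 11 November 2018 and 1 February 2019, so daylight saving is in effect and Quorell Prefecture is at UTC+10:00.
10:30 local − 10h = 00:30 UTC.

00:30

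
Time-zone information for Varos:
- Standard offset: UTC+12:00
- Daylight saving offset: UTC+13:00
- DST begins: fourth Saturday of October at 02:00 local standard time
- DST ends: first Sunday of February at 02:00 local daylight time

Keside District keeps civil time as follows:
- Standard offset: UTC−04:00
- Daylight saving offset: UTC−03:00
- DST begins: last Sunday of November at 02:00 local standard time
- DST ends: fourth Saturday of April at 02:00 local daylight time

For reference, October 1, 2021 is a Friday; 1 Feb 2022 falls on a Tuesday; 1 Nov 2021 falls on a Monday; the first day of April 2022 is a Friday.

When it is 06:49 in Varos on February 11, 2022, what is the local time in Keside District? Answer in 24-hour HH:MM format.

1 October 2021 is a Friday, so the first Saturday is October 2 and the fourth is October 23.
1 February 2022 is a Tuesday, so the first Sunday is February 6.
February 11, 2022 does not fall between 23 October 2021 and 6 February 2022, so daylight saving is not in effect and Varos is at UTC+12:00.
06:49 Varos − 12h = 18:49 UTC (rolling into the previous day, 10 February 2022).
1 November 2021 is a Monday, so Sundays fall on 7, 14, 21, 28; the last is November 28.
1 April 2022 is a Friday, so the first Saturday is April 2 and the fourth is April 23.
At the standard offset (UTC−04:00), 18:49 UTC − 4h = 14:49 Keside District standard time.
The standard-time date in Keside District, February 10, 2022, falls between 28 November 2021 and 23 April 2022, so daylight saving is in effect and Keside District is at UTC−03:00.
18:49 UTC − 3h = 15:49 Keside District.

15:49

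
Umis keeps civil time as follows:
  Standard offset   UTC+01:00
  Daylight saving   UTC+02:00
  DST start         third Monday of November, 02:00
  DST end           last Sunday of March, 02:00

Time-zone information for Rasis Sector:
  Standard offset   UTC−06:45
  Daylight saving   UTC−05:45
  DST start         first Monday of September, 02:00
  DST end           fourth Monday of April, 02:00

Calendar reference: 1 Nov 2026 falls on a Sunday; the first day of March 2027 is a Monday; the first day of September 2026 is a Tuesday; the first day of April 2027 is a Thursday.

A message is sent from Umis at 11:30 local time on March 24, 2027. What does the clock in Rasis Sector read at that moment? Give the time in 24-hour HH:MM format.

03:45

1 November 2026 is a Sunday, so the first Monday is November 2 and the third is November 16.
1 March 2027 is a Monday, so Sundays fall on 7, 14, 21, 28; the last is March 28.
March 24, 2027 falls between 16 November 2026 and 28 March 2027, so daylight saving is in effect and Umis is at UTC+02:00.
11:30 Umis − 2h = 09:30 UTC.
1 September 2026 is a Tuesday, so the first Monday is September 7.
1 April 2027 is a Thursday, so the first Monday is April 5 and the fourth is April 26.
At the standard offset (UTC−06:45), 09:30 UTC − 6h45m = 02:45 Rasis Sector standard time.
The standard-time date in Rasis Sector, March 24, 2027, lies within the daylight-saving period (7 September 2026 – 26 April 2027), so Rasis Sector is on daylight time, UTC−05:45.
09:30 UTC − 5h45m = 03:45 Rasis Sector.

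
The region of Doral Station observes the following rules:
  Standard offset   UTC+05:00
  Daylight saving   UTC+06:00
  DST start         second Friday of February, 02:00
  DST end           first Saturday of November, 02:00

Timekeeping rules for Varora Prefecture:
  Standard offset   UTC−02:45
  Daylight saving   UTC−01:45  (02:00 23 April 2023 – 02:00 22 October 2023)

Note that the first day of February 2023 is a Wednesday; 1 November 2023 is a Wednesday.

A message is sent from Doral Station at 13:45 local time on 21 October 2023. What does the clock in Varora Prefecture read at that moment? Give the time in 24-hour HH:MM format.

06:00

1 February 2023 is a Wednesday, so the first Friday is February 3 and the second is February 10.
1 November 2023 is a Wednesday, so the first Saturday is November 4.
Daylight saving runs 10 February – 4 November; 21 October 2023 is inside that window, so Doral Station is at UTC+06:00.
13:45 Doral Station − 6h = 07:45 UTC.
At the standard offset (UTC−02:45), 07:45 UTC − 2h45m = 05:00 Varora Prefecture standard time.
The standard-time date in Varora Prefecture, 21 October 2023, falls between 23 April and 22 October, so daylight saving is in effect and Varora Prefecture is at UTC−01:45.
07:45 UTC − 1h45m = 06:00 Varora Prefecture.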